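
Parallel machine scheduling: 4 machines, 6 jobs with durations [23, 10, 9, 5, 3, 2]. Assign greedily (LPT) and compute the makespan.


Jobs (LPT sorted): [23, 10, 9, 5, 3, 2]
Machines: 4
  J=23 → Machine 1 (load: 0+23=23)
  J=10 → Machine 2 (load: 0+10=10)
  J=9 → Machine 3 (load: 0+9=9)
  J=5 → Machine 4 (load: 0+5=5)
  J=3 → Machine 4 (load: 5+3=8)
  J=2 → Machine 4 (load: 8+2=10)
Machine loads: [23, 10, 9, 10]
Makespan = max = 23 time units


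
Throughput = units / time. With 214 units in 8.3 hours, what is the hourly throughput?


Throughput = units / time
= 214 / 8.3
= 25.8 units/hour


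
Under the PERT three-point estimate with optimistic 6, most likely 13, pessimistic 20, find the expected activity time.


te = (o + 4m + p) / 6
= (6 + 4×13 + 20) / 6
= (6 + 52 + 20) / 6
= 78 / 6
= 13.00


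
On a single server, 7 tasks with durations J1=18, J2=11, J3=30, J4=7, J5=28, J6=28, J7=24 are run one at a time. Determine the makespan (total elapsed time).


Sequential makespan: sum all processing times
= 18 + 11 + 30 + 7 + 28 + 28 + 24
= 146 time units


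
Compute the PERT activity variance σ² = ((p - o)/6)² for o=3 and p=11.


σ² = ((p - o) / 6)² = (p - o)² / 36
= (11 - 3)² / 36
= 8² / 36
= 64 / 36
= 1.7778


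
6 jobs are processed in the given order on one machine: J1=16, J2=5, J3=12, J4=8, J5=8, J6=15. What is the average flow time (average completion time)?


Completion times:
  J1: completes at 16
  J2: completes at 21
  J3: completes at 33
  J4: completes at 41
  J5: completes at 49
  J6: completes at 64
Sum = 224
Average = 224/6
= 37.33


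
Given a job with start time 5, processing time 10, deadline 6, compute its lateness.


Completion = 5 + 10 = 15
Lateness = C - d = 15 - 6
= 9


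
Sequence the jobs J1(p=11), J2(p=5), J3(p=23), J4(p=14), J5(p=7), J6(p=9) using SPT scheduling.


SPT: sort by shortest processing time
  J2: p=5
  J5: p=7
  J6: p=9
  J1: p=11
  J4: p=14
  J3: p=23
Order: J2 → J5 → J6 → J1 → J4 → J3


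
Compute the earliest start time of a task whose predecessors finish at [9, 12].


ES = max of all predecessor completion times
Predecessors: [9, 12]
ES = max(9, 12)
= 12


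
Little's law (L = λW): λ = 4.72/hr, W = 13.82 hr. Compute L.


Little's law: L = λ × W
= 4.72 × 13.82
= 65.23


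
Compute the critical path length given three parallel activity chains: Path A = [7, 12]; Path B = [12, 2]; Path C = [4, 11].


Path A: 7 + 12 = 19
Path B: 12 + 2 = 14
Path C: 4 + 11 = 15
Critical path = longest = max(19, 14, 15)
= 19 (Path A)


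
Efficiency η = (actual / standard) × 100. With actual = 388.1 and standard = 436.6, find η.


Efficiency = (actual / standard) × 100
= (388.1 / 436.6) × 100
= 88.9%


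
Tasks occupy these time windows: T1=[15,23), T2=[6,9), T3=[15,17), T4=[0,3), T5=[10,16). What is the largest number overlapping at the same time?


Check each time point for overlaps:
  t=15: 3 tasks active (T1, T3, T5)
Max concurrent = 3


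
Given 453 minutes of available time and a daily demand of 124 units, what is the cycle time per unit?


Cycle time = available time / demand
= 453 / 124
= 3.65 min/unit


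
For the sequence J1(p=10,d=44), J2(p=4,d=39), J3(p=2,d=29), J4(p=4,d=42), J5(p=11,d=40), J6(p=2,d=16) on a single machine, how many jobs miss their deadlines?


Completion vs due date:
  J1: C=10, d=44 → on time
  J2: C=14, d=39 → on time
  J3: C=16, d=29 → on time
  J4: C=20, d=42 → on time
  J5: C=31, d=40 → on time
  J6: C=33, d=16 → TARDY
Tardy jobs: J6
Count = 1


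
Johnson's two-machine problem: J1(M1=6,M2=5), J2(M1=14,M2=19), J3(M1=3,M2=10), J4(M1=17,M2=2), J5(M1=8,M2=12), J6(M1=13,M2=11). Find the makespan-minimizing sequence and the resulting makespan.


Johnson's rule:
Group 1 (M1≤M2, sort by M1): ['J3', 'J5', 'J2']
Group 2 (M1>M2, sort desc M2): ['J6', 'J1', 'J4']
Sequence: J3 → J5 → J2 → J6 → J1 → J4
Makespan calculation:
  J3: M1 done=3, M2 done=13
  J5: M1 done=11, M2 done=25
  J2: M1 done=25, M2 done=44
  J6: M1 done=38, M2 done=55
  J1: M1 done=44, M2 done=60
  J4: M1 done=61, M2 done=63
= Sequence: J3 → J5 → J2 → J6 → J1 → J4, Makespan: 63


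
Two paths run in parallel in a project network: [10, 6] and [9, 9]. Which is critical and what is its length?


Path A: 10 + 6 = 16
Path B: 9 + 9 = 18
Critical path = longest = max(16, 18)
= 18 (Path B)


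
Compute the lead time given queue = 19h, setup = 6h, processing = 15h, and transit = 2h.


Lead time = queue + setup + processing + transit
= 19 + 6 + 15 + 2
= 42 hours


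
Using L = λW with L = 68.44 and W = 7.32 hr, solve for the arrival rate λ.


Little's law: L = λW → λ = L / W
= 68.44 / 7.32
= 9.35 per hour


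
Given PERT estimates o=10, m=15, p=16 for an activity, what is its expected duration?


te = (o + 4m + p) / 6
= (10 + 4×15 + 16) / 6
= (10 + 60 + 16) / 6
= 86 / 6
= 14.33


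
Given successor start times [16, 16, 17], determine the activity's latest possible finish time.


LF = min of all successor start times
Successors start at: [16, 16, 17]
LF = min(16, 16, 17)
= 16


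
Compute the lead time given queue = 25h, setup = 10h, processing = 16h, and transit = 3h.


Lead time = queue + setup + processing + transit
= 25 + 10 + 16 + 3
= 54 hours


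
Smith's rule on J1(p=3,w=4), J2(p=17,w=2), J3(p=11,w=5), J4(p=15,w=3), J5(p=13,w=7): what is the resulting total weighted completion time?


WSPT order (by p/w): J1 → J5 → J3 → J4 → J2
  J1: C=3, w·C=4×3=12
  J5: C=16, w·C=7×16=112
  J3: C=27, w·C=5×27=135
  J4: C=42, w·C=3×42=126
  J2: C=59, w·C=2×59=118
Σ w·C = 503
= 503


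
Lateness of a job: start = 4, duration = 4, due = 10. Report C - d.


Completion = 4 + 4 = 8
Lateness = C - d = 8 - 10
= -2


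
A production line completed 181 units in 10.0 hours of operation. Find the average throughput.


Throughput = units / time
= 181 / 10.0
= 18.1 units/hour


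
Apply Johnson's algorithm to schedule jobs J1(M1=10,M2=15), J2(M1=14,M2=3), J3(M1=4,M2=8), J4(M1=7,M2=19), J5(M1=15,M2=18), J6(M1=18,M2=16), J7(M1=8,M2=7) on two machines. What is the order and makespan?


Johnson's rule:
Group 1 (M1≤M2, sort by M1): ['J3', 'J4', 'J1', 'J5']
Group 2 (M1>M2, sort desc M2): ['J6', 'J7', 'J2']
Sequence: J3 → J4 → J1 → J5 → J6 → J7 → J2
Makespan calculation:
  J3: M1 done=4, M2 done=12
  J4: M1 done=11, M2 done=31
  J1: M1 done=21, M2 done=46
  J5: M1 done=36, M2 done=64
  J6: M1 done=54, M2 done=80
  J7: M1 done=62, M2 done=87
  J2: M1 done=76, M2 done=90
= Sequence: J3 → J4 → J1 → J5 → J6 → J7 → J2, Makespan: 90


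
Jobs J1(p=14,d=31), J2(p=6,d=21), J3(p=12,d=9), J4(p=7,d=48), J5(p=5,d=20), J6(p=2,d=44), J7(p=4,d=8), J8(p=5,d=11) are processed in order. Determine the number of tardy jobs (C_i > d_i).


Completion vs due date:
  J1: C=14, d=31 → on time
  J2: C=20, d=21 → on time
  J3: C=32, d=9 → TARDY
  J4: C=39, d=48 → on time
  J5: C=44, d=20 → TARDY
  J6: C=46, d=44 → TARDY
  J7: C=50, d=8 → TARDY
  J8: C=55, d=11 → TARDY
Tardy jobs: J3, J5, J6, J7, J8
Count = 5


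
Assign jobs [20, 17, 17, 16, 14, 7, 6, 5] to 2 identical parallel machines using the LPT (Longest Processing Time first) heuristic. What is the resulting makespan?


Jobs (LPT sorted): [20, 17, 17, 16, 14, 7, 6, 5]
Machines: 2
  J=20 → Machine 1 (load: 0+20=20)
  J=17 → Machine 2 (load: 0+17=17)
  J=17 → Machine 2 (load: 17+17=34)
  J=16 → Machine 1 (load: 20+16=36)
  J=14 → Machine 2 (load: 34+14=48)
  J=7 → Machine 1 (load: 36+7=43)
  J=6 → Machine 1 (load: 43+6=49)
  J=5 → Machine 2 (load: 48+5=53)
Machine loads: [49, 53]
Makespan = max = 53 time units


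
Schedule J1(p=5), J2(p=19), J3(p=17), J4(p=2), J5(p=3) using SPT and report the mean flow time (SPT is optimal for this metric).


SPT order: J4 → J5 → J1 → J3 → J2
Completion times:
  J4: C=2
  J5: C=5
  J1: C=10
  J3: C=27
  J2: C=46
Sum = 90, n = 5
Mean flow = 90/5
= 18.00


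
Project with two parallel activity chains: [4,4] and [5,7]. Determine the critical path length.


Path A: 4 + 4 = 8
Path B: 5 + 7 = 12
Critical path = longest = max(8, 12)
= 12 (Path B)


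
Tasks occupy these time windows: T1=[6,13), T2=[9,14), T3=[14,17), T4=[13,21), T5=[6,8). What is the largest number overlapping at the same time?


Check each time point for overlaps:
  t=6: 2 tasks active (T1, T5)
Max concurrent = 2


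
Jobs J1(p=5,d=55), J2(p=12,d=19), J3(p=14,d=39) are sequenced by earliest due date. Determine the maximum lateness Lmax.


EDD order: J2 → J3 → J1
Completion and lateness:
  J2: C=12, d=19, L=12-19=-7
  J3: C=26, d=39, L=26-39=-13
  J1: C=31, d=55, L=31-55=-24
Lmax = max(-7, -13, -24)
= -7


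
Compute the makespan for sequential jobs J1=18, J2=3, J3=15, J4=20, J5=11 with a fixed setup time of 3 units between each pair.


Makespan = Σ processing + (n-1) × setup
= (18 + 3 + 15 + 20 + 11) + (5-1)×3
= 67 + 12
= 79 time units


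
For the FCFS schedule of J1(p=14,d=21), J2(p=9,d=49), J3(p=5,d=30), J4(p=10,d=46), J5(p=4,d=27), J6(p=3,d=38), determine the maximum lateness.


Lateness per job (L = C - d):
  J1: C=14, d=21, L=-7
  J2: C=23, d=49, L=-26
  J3: C=28, d=30, L=-2
  J4: C=38, d=46, L=-8
  J5: C=42, d=27, L=15
  J6: C=45, d=38, L=7
Lmax = max(-7, -26, -2, -8, 15, 7)
= 15


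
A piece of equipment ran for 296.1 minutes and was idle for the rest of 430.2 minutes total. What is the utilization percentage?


Utilization = busy / total × 100
= 296.1 / 430.2 × 100
= 68.8%


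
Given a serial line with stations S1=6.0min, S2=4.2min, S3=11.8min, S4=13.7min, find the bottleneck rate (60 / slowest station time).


Bottleneck = longest station time
Station times: [6.0, 4.2, 11.8, 13.7]
Max = 13.7 min
Rate = 60 / 13.7
= 4.38 units/hour (bottleneck: 13.7min)


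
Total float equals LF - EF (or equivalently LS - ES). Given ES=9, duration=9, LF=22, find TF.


EF = ES + duration = 9 + 9 = 18
LS = LF - duration = 22 - 9 = 13
Total Float = LF - EF = 22 - 18
(or LS - ES = 13 - 9)
= 4


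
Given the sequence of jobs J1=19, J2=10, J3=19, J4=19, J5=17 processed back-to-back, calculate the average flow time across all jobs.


Completion times:
  J1: completes at 19
  J2: completes at 29
  J3: completes at 48
  J4: completes at 67
  J5: completes at 84
Sum = 247
Average = 247/5
= 49.40


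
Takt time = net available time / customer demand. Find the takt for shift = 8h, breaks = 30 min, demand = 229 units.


Available = 8×60 - 30 = 450 min
Takt time = 450 / 229
= 1.97 min/unit


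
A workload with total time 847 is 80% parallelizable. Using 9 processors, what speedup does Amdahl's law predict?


Amdahl's law: T_p = T × ((1-p) + p/N)
= 847 × ((1-0.8) + 0.8/9)
= 847 × (0.20 + 0.0889)
= 847 × 0.2889
= 244.69
Speedup = 847/244.69
= 3.46×


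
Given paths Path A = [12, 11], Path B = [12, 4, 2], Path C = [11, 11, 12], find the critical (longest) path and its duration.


Path A: 12 + 11 = 23
Path B: 12 + 4 + 2 = 18
Path C: 11 + 11 + 12 = 34
Critical path = longest = max(23, 18, 34)
= 34 (Path C)


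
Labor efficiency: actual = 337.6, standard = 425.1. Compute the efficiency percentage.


Efficiency = (actual / standard) × 100
= (337.6 / 425.1) × 100
= 79.4%


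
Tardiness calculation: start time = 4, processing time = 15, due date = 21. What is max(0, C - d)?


Completion = start + processing = 4 + 15 = 19
Tardiness = max(0, C - d) = max(0, 19 - 21)
= max(0, -2)
= 0


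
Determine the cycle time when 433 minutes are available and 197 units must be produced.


Cycle time = available time / demand
= 433 / 197
= 2.20 min/unit


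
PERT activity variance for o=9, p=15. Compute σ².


σ² = ((p - o) / 6)² = (p - o)² / 36
= (15 - 9)² / 36
= 6² / 36
= 36 / 36
= 1.0000


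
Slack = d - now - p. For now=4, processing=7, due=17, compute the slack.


Slack = due - current_time - processing
= 17 - 4 - 7
= 6


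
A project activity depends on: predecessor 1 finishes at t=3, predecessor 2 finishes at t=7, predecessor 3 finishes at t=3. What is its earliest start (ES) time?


ES = max of all predecessor completion times
Predecessors: [3, 7, 3]
ES = max(3, 7, 3)
= 7


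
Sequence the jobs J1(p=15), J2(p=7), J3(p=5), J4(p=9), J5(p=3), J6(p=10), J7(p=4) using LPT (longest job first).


LPT: sort by longest processing time first
  J1: p=15
  J6: p=10
  J4: p=9
  J2: p=7
  J3: p=5
  J7: p=4
  J5: p=3
Order: J1 → J6 → J4 → J2 → J3 → J7 → J5


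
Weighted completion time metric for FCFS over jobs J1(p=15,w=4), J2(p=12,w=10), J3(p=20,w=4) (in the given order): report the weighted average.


Completion times:
  J1: C=15, w×C=4×15=60
  J2: C=27, w×C=10×27=270
  J3: C=47, w×C=4×47=188
Sum w×C = 518
Sum w = 18
Weighted avg = 518/18
= 28.78


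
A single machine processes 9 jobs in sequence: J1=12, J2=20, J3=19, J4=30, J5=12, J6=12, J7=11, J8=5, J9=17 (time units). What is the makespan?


Sequential makespan: sum all processing times
= 12 + 20 + 19 + 30 + 12 + 12 + 11 + 5 + 17
= 138 time units


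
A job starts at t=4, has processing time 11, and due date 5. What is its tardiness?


Completion = start + processing = 4 + 11 = 15
Tardiness = max(0, C - d) = max(0, 15 - 5)
= max(0, 10)
= 10


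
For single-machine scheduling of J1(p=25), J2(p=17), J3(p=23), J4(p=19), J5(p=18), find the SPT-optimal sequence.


SPT: sort by shortest processing time
  J2: p=17
  J5: p=18
  J4: p=19
  J3: p=23
  J1: p=25
Order: J2 → J5 → J4 → J3 → J1


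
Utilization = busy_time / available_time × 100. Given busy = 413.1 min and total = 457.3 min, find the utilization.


Utilization = busy / total × 100
= 413.1 / 457.3 × 100
= 90.3%


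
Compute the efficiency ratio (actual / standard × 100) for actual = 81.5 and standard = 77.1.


Efficiency = (actual / standard) × 100
= (81.5 / 77.1) × 100
= 105.7%


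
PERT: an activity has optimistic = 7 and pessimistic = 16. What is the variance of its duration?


σ² = ((p - o) / 6)² = (p - o)² / 36
= (16 - 7)² / 36
= 9² / 36
= 81 / 36
= 2.2500


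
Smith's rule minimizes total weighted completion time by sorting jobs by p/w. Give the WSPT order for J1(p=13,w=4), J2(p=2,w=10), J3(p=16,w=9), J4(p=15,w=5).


WSPT (Smith's rule): sort by p/w ascending
  J2: p/w = 2/10 = 0.200
  J3: p/w = 16/9 = 1.778
  J4: p/w = 15/5 = 3.000
  J1: p/w = 13/4 = 3.250
Order: J2 → J3 → J4 → J1


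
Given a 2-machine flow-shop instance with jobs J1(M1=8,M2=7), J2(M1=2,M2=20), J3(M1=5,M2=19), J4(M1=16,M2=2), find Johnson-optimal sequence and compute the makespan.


Johnson's rule:
Group 1 (M1≤M2, sort by M1): ['J2', 'J3']
Group 2 (M1>M2, sort desc M2): ['J1', 'J4']
Sequence: J2 → J3 → J1 → J4
Makespan calculation:
  J2: M1 done=2, M2 done=22
  J3: M1 done=7, M2 done=41
  J1: M1 done=15, M2 done=48
  J4: M1 done=31, M2 done=50
= Sequence: J2 → J3 → J1 → J4, Makespan: 50


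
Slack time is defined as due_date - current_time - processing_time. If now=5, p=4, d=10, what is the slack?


Slack = due - current_time - processing
= 10 - 5 - 4
= 1


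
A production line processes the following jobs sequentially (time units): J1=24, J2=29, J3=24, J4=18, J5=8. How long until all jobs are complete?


Sequential makespan: sum all processing times
= 24 + 29 + 24 + 18 + 8
= 103 time units


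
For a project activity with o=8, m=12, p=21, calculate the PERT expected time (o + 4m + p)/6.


te = (o + 4m + p) / 6
= (8 + 4×12 + 21) / 6
= (8 + 48 + 21) / 6
= 77 / 6
= 12.83


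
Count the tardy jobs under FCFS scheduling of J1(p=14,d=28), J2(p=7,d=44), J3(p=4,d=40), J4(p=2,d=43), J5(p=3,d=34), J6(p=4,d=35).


Completion vs due date:
  J1: C=14, d=28 → on time
  J2: C=21, d=44 → on time
  J3: C=25, d=40 → on time
  J4: C=27, d=43 → on time
  J5: C=30, d=34 → on time
  J6: C=34, d=35 → on time
Tardy jobs: none
Count = 0


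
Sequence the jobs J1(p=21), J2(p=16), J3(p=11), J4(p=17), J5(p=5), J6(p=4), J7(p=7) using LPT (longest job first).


LPT: sort by longest processing time first
  J1: p=21
  J4: p=17
  J2: p=16
  J3: p=11
  J7: p=7
  J5: p=5
  J6: p=4
Order: J1 → J4 → J2 → J3 → J7 → J5 → J6


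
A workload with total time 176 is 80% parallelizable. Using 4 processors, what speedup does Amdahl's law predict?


Amdahl's law: T_p = T × ((1-p) + p/N)
= 176 × ((1-0.8) + 0.8/4)
= 176 × (0.20 + 0.2000)
= 176 × 0.4000
= 70.40
Speedup = 176/70.40
= 2.50×


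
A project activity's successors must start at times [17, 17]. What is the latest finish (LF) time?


LF = min of all successor start times
Successors start at: [17, 17]
LF = min(17, 17)
= 17


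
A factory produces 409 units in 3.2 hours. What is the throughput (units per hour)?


Throughput = units / time
= 409 / 3.2
= 127.8 units/hour


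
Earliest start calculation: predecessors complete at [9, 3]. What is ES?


ES = max of all predecessor completion times
Predecessors: [9, 3]
ES = max(9, 3)
= 9


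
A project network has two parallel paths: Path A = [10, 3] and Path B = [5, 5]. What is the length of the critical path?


Path A: 10 + 3 = 13
Path B: 5 + 5 = 10
Critical path = longest = max(13, 10)
= 13 (Path A)


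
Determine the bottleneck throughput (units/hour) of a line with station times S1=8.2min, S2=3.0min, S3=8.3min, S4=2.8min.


Bottleneck = longest station time
Station times: [8.2, 3.0, 8.3, 2.8]
Max = 8.3 min
Rate = 60 / 8.3
= 7.23 units/hour (bottleneck: 8.3min)


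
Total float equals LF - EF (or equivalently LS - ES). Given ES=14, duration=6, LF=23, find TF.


EF = ES + duration = 14 + 6 = 20
LS = LF - duration = 23 - 6 = 17
Total Float = LF - EF = 23 - 20
(or LS - ES = 17 - 14)
= 3


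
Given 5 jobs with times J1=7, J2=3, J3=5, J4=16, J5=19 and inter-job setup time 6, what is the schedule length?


Makespan = Σ processing + (n-1) × setup
= (7 + 3 + 5 + 16 + 19) + (5-1)×6
= 50 + 24
= 74 time units


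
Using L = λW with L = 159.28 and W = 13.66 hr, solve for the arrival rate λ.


Little's law: L = λW → λ = L / W
= 159.28 / 13.66
= 11.66 per hour


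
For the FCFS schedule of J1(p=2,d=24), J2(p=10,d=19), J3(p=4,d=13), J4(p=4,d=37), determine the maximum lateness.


Lateness per job (L = C - d):
  J1: C=2, d=24, L=-22
  J2: C=12, d=19, L=-7
  J3: C=16, d=13, L=3
  J4: C=20, d=37, L=-17
Lmax = max(-22, -7, 3, -17)
= 3


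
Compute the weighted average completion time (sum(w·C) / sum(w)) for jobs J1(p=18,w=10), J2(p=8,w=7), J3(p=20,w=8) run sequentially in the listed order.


Completion times:
  J1: C=18, w×C=10×18=180
  J2: C=26, w×C=7×26=182
  J3: C=46, w×C=8×46=368
Sum w×C = 730
Sum w = 25
Weighted avg = 730/25
= 29.20


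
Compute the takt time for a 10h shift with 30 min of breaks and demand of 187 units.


Available = 10×60 - 30 = 570 min
Takt time = 570 / 187
= 3.05 min/unit


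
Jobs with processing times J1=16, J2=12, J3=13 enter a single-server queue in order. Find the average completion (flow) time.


Completion times:
  J1: completes at 16
  J2: completes at 28
  J3: completes at 41
Sum = 85
Average = 85/3
= 28.33


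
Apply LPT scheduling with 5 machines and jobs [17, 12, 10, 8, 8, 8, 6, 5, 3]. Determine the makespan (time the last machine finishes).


Jobs (LPT sorted): [17, 12, 10, 8, 8, 8, 6, 5, 3]
Machines: 5
  J=17 → Machine 1 (load: 0+17=17)
  J=12 → Machine 2 (load: 0+12=12)
  J=10 → Machine 3 (load: 0+10=10)
  J=8 → Machine 4 (load: 0+8=8)
  J=8 → Machine 5 (load: 0+8=8)
  J=8 → Machine 4 (load: 8+8=16)
  J=6 → Machine 5 (load: 8+6=14)
  J=5 → Machine 3 (load: 10+5=15)
  J=3 → Machine 2 (load: 12+3=15)
Machine loads: [17, 15, 15, 16, 14]
Makespan = max = 17 time units


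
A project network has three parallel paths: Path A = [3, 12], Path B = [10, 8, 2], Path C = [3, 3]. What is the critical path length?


Path A: 3 + 12 = 15
Path B: 10 + 8 + 2 = 20
Path C: 3 + 3 = 6
Critical path = longest = max(15, 20, 6)
= 20 (Path B)


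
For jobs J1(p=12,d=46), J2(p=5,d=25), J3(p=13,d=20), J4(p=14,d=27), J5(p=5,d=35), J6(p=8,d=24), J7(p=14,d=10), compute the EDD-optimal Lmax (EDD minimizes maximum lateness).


EDD order: J7 → J3 → J6 → J2 → J4 → J5 → J1
Completion and lateness:
  J7: C=14, d=10, L=14-10=4
  J3: C=27, d=20, L=27-20=7
  J6: C=35, d=24, L=35-24=11
  J2: C=40, d=25, L=40-25=15
  J4: C=54, d=27, L=54-27=27
  J5: C=59, d=35, L=59-35=24
  J1: C=71, d=46, L=71-46=25
Lmax = max(4, 7, 11, 15, 27, 24, 25)
= 27


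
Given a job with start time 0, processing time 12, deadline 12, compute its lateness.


Completion = 0 + 12 = 12
Lateness = C - d = 12 - 12
= 0


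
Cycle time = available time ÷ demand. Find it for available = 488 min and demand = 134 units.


Cycle time = available time / demand
= 488 / 134
= 3.64 min/unit


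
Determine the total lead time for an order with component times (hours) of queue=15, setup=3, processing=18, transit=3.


Lead time = queue + setup + processing + transit
= 15 + 3 + 18 + 3
= 39 hours


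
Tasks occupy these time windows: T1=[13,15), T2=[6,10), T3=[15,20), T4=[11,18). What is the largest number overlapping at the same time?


Check each time point for overlaps:
  t=13: 2 tasks active (T1, T4)
Max concurrent = 2


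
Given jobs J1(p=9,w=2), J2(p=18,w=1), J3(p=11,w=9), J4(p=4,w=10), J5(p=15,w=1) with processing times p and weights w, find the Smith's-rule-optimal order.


WSPT (Smith's rule): sort by p/w ascending
  J4: p/w = 4/10 = 0.400
  J3: p/w = 11/9 = 1.222
  J1: p/w = 9/2 = 4.500
  J5: p/w = 15/1 = 15.000
  J2: p/w = 18/1 = 18.000
Order: J4 → J3 → J1 → J5 → J2


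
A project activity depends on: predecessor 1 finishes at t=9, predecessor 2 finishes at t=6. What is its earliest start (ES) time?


ES = max of all predecessor completion times
Predecessors: [9, 6]
ES = max(9, 6)
= 9


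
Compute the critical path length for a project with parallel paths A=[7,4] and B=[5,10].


Path A: 7 + 4 = 11
Path B: 5 + 10 = 15
Critical path = longest = max(11, 15)
= 15 (Path B)


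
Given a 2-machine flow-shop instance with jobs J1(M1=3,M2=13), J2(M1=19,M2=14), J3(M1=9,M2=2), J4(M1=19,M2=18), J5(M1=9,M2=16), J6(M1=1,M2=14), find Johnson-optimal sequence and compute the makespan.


Johnson's rule:
Group 1 (M1≤M2, sort by M1): ['J6', 'J1', 'J5']
Group 2 (M1>M2, sort desc M2): ['J4', 'J2', 'J3']
Sequence: J6 → J1 → J5 → J4 → J2 → J3
Makespan calculation:
  J6: M1 done=1, M2 done=15
  J1: M1 done=4, M2 done=28
  J5: M1 done=13, M2 done=44
  J4: M1 done=32, M2 done=62
  J2: M1 done=51, M2 done=76
  J3: M1 done=60, M2 done=78
= Sequence: J6 → J1 → J5 → J4 → J2 → J3, Makespan: 78


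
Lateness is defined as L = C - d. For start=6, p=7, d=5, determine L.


Completion = 6 + 7 = 13
Lateness = C - d = 13 - 5
= 8


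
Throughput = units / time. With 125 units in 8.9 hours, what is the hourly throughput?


Throughput = units / time
= 125 / 8.9
= 14.0 units/hour


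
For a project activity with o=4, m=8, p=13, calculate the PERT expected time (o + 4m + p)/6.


te = (o + 4m + p) / 6
= (4 + 4×8 + 13) / 6
= (4 + 32 + 13) / 6
= 49 / 6
= 8.17


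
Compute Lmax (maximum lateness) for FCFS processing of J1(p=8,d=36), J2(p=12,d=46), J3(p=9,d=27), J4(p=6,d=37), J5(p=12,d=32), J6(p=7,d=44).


Lateness per job (L = C - d):
  J1: C=8, d=36, L=-28
  J2: C=20, d=46, L=-26
  J3: C=29, d=27, L=2
  J4: C=35, d=37, L=-2
  J5: C=47, d=32, L=15
  J6: C=54, d=44, L=10
Lmax = max(-28, -26, 2, -2, 15, 10)
= 15


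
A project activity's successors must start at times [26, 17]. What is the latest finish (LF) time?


LF = min of all successor start times
Successors start at: [26, 17]
LF = min(26, 17)
= 17


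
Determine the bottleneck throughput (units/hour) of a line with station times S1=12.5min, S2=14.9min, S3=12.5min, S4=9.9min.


Bottleneck = longest station time
Station times: [12.5, 14.9, 12.5, 9.9]
Max = 14.9 min
Rate = 60 / 14.9
= 4.03 units/hour (bottleneck: 14.9min)


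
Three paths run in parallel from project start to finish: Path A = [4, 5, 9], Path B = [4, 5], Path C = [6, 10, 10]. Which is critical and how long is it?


Path A: 4 + 5 + 9 = 18
Path B: 4 + 5 = 9
Path C: 6 + 10 + 10 = 26
Critical path = longest = max(18, 9, 26)
= 26 (Path C)


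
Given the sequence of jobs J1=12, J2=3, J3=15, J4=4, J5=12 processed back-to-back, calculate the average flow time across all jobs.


Completion times:
  J1: completes at 12
  J2: completes at 15
  J3: completes at 30
  J4: completes at 34
  J5: completes at 46
Sum = 137
Average = 137/5
= 27.40


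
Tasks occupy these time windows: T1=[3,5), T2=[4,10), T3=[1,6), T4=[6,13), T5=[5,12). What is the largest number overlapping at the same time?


Check each time point for overlaps:
  t=4: 3 tasks active (T1, T2, T3)
Max concurrent = 3


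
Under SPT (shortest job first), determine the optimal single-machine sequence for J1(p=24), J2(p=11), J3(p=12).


SPT: sort by shortest processing time
  J2: p=11
  J3: p=12
  J1: p=24
Order: J2 → J3 → J1


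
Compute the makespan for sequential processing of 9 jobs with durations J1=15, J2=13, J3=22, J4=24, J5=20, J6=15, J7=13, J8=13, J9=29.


Sequential makespan: sum all processing times
= 15 + 13 + 22 + 24 + 20 + 15 + 13 + 13 + 29
= 164 time units


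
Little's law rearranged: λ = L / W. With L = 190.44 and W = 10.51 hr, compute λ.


Little's law: L = λW → λ = L / W
= 190.44 / 10.51
= 18.12 per hour


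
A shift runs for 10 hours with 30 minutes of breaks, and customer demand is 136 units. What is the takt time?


Available = 10×60 - 30 = 570 min
Takt time = 570 / 136
= 4.19 min/unit


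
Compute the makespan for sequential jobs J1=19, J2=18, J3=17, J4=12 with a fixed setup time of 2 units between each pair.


Makespan = Σ processing + (n-1) × setup
= (19 + 18 + 17 + 12) + (4-1)×2
= 66 + 6
= 72 time units


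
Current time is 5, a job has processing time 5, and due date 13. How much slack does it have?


Slack = due - current_time - processing
= 13 - 5 - 5
= 3


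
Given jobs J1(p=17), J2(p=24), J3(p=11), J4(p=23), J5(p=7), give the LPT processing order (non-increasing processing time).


LPT: sort by longest processing time first
  J2: p=24
  J4: p=23
  J1: p=17
  J3: p=11
  J5: p=7
Order: J2 → J4 → J1 → J3 → J5


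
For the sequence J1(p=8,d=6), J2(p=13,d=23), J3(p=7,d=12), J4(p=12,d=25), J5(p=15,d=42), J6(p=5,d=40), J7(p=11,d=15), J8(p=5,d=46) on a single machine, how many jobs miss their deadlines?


Completion vs due date:
  J1: C=8, d=6 → TARDY
  J2: C=21, d=23 → on time
  J3: C=28, d=12 → TARDY
  J4: C=40, d=25 → TARDY
  J5: C=55, d=42 → TARDY
  J6: C=60, d=40 → TARDY
  J7: C=71, d=15 → TARDY
  J8: C=76, d=46 → TARDY
Tardy jobs: J1, J3, J4, J5, J6, J7, J8
Count = 7


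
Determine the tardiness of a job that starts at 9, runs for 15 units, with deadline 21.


Completion = start + processing = 9 + 15 = 24
Tardiness = max(0, C - d) = max(0, 24 - 21)
= max(0, 3)
= 3


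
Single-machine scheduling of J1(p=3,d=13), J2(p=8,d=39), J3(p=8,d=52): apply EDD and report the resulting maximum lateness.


EDD order: J1 → J2 → J3
Completion and lateness:
  J1: C=3, d=13, L=3-13=-10
  J2: C=11, d=39, L=11-39=-28
  J3: C=19, d=52, L=19-52=-33
Lmax = max(-10, -28, -33)
= -10


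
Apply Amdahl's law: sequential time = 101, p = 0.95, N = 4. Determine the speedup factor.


Amdahl's law: T_p = T × ((1-p) + p/N)
= 101 × ((1-0.95) + 0.95/4)
= 101 × (0.05 + 0.2375)
= 101 × 0.2875
= 29.04
Speedup = 101/29.04
= 3.48×


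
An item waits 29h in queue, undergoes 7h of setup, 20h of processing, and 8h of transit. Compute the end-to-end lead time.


Lead time = queue + setup + processing + transit
= 29 + 7 + 20 + 8
= 64 hours


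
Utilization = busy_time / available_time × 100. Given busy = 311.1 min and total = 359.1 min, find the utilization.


Utilization = busy / total × 100
= 311.1 / 359.1 × 100
= 86.6%


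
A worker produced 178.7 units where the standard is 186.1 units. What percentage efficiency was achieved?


Efficiency = (actual / standard) × 100
= (178.7 / 186.1) × 100
= 96.0%


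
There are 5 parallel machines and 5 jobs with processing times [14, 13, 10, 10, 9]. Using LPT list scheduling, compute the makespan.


Jobs (LPT sorted): [14, 13, 10, 10, 9]
Machines: 5
  J=14 → Machine 1 (load: 0+14=14)
  J=13 → Machine 2 (load: 0+13=13)
  J=10 → Machine 3 (load: 0+10=10)
  J=10 → Machine 4 (load: 0+10=10)
  J=9 → Machine 5 (load: 0+9=9)
Machine loads: [14, 13, 10, 10, 9]
Makespan = max = 14 time units


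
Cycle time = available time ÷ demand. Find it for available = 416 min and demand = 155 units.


Cycle time = available time / demand
= 416 / 155
= 2.68 min/unit


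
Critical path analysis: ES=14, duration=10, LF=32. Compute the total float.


EF = ES + duration = 14 + 10 = 24
LS = LF - duration = 32 - 10 = 22
Total Float = LF - EF = 32 - 24
(or LS - ES = 22 - 14)
= 8


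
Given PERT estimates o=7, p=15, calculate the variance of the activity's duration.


σ² = ((p - o) / 6)² = (p - o)² / 36
= (15 - 7)² / 36
= 8² / 36
= 64 / 36
= 1.7778


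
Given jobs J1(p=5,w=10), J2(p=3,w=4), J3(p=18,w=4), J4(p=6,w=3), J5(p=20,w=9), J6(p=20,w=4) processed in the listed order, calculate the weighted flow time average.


Completion times:
  J1: C=5, w×C=10×5=50
  J2: C=8, w×C=4×8=32
  J3: C=26, w×C=4×26=104
  J4: C=32, w×C=3×32=96
  J5: C=52, w×C=9×52=468
  J6: C=72, w×C=4×72=288
Sum w×C = 1038
Sum w = 34
Weighted avg = 1038/34
= 30.53


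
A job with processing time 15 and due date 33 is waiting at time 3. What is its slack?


Slack = due - current_time - processing
= 33 - 3 - 15
= 15


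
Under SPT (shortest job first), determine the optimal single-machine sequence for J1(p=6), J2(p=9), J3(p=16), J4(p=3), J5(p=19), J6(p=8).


SPT: sort by shortest processing time
  J4: p=3
  J1: p=6
  J6: p=8
  J2: p=9
  J3: p=16
  J5: p=19
Order: J4 → J1 → J6 → J2 → J3 → J5


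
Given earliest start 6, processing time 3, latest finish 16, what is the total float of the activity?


EF = ES + duration = 6 + 3 = 9
LS = LF - duration = 16 - 3 = 13
Total Float = LF - EF = 16 - 9
(or LS - ES = 13 - 6)
= 7


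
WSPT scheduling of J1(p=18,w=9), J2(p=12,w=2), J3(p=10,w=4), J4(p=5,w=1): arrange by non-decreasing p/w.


WSPT (Smith's rule): sort by p/w ascending
  J1: p/w = 18/9 = 2.000
  J3: p/w = 10/4 = 2.500
  J4: p/w = 5/1 = 5.000
  J2: p/w = 12/2 = 6.000
Order: J1 → J3 → J4 → J2


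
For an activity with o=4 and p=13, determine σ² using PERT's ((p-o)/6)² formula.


σ² = ((p - o) / 6)² = (p - o)² / 36
= (13 - 4)² / 36
= 9² / 36
= 81 / 36
= 2.2500


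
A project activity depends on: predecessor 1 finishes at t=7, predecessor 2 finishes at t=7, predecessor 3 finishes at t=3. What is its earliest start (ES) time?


ES = max of all predecessor completion times
Predecessors: [7, 7, 3]
ES = max(7, 7, 3)
= 7


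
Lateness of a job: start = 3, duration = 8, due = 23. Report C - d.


Completion = 3 + 8 = 11
Lateness = C - d = 11 - 23
= -12


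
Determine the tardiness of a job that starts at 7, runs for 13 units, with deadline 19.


Completion = start + processing = 7 + 13 = 20
Tardiness = max(0, C - d) = max(0, 20 - 19)
= max(0, 1)
= 1


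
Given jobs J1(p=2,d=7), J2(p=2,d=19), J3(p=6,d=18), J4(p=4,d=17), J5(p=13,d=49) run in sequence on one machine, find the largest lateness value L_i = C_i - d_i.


Lateness per job (L = C - d):
  J1: C=2, d=7, L=-5
  J2: C=4, d=19, L=-15
  J3: C=10, d=18, L=-8
  J4: C=14, d=17, L=-3
  J5: C=27, d=49, L=-22
Lmax = max(-5, -15, -8, -3, -22)
= -3


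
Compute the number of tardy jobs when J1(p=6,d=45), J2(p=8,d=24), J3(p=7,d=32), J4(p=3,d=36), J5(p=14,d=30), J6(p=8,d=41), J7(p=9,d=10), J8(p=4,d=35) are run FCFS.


Completion vs due date:
  J1: C=6, d=45 → on time
  J2: C=14, d=24 → on time
  J3: C=21, d=32 → on time
  J4: C=24, d=36 → on time
  J5: C=38, d=30 → TARDY
  J6: C=46, d=41 → TARDY
  J7: C=55, d=10 → TARDY
  J8: C=59, d=35 → TARDY
Tardy jobs: J5, J6, J7, J8
Count = 4


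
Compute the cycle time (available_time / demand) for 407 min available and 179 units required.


Cycle time = available time / demand
= 407 / 179
= 2.27 min/unit


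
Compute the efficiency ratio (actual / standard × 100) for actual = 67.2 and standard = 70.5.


Efficiency = (actual / standard) × 100
= (67.2 / 70.5) × 100
= 95.3%


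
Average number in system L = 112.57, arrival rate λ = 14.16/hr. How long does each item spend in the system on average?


Little's law: L = λW → W = L / λ
= 112.57 / 14.16
= 7.95 hours


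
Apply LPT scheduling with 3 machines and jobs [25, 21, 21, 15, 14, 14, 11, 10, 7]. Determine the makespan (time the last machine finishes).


Jobs (LPT sorted): [25, 21, 21, 15, 14, 14, 11, 10, 7]
Machines: 3
  J=25 → Machine 1 (load: 0+25=25)
  J=21 → Machine 2 (load: 0+21=21)
  J=21 → Machine 3 (load: 0+21=21)
  J=15 → Machine 2 (load: 21+15=36)
  J=14 → Machine 3 (load: 21+14=35)
  J=14 → Machine 1 (load: 25+14=39)
  J=11 → Machine 3 (load: 35+11=46)
  J=10 → Machine 2 (load: 36+10=46)
  J=7 → Machine 1 (load: 39+7=46)
Machine loads: [46, 46, 46]
Makespan = max = 46 time units


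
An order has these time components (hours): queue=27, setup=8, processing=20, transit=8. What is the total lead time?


Lead time = queue + setup + processing + transit
= 27 + 8 + 20 + 8
= 63 hours


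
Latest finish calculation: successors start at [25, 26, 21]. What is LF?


LF = min of all successor start times
Successors start at: [25, 26, 21]
LF = min(25, 26, 21)
= 21


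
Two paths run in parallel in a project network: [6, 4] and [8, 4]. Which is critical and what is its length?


Path A: 6 + 4 = 10
Path B: 8 + 4 = 12
Critical path = longest = max(10, 12)
= 12 (Path B)


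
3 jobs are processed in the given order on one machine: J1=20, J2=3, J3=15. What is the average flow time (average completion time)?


Completion times:
  J1: completes at 20
  J2: completes at 23
  J3: completes at 38
Sum = 81
Average = 81/3
= 27.00


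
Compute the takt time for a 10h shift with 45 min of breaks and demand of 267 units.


Available = 10×60 - 45 = 555 min
Takt time = 555 / 267
= 2.08 min/unit


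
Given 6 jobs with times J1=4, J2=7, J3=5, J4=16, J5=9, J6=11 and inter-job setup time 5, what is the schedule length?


Makespan = Σ processing + (n-1) × setup
= (4 + 7 + 5 + 16 + 9 + 11) + (6-1)×5
= 52 + 25
= 77 time units


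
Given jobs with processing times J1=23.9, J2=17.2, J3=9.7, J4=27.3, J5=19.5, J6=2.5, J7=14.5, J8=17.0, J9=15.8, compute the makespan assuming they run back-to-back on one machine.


Sequential makespan: sum all processing times
= 23.9 + 17.2 + 9.7 + 27.3 + 19.5 + 2.5 + 14.5 + 17.0 + 15.8
= 147.4 time units


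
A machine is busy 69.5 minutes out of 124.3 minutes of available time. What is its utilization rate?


Utilization = busy / total × 100
= 69.5 / 124.3 × 100
= 55.9%


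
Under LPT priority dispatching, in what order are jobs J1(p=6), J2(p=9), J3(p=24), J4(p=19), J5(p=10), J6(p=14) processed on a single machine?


LPT: sort by longest processing time first
  J3: p=24
  J4: p=19
  J6: p=14
  J5: p=10
  J2: p=9
  J1: p=6
Order: J3 → J4 → J6 → J5 → J2 → J1


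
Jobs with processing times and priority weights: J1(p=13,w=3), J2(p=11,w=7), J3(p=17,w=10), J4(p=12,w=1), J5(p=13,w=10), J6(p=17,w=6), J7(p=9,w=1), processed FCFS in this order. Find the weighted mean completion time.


Completion times:
  J1: C=13, w×C=3×13=39
  J2: C=24, w×C=7×24=168
  J3: C=41, w×C=10×41=410
  J4: C=53, w×C=1×53=53
  J5: C=66, w×C=10×66=660
  J6: C=83, w×C=6×83=498
  J7: C=92, w×C=1×92=92
Sum w×C = 1920
Sum w = 38
Weighted avg = 1920/38
= 50.53


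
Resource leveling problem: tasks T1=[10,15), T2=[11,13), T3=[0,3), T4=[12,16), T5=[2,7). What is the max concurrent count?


Check each time point for overlaps:
  t=12: 3 tasks active (T1, T2, T4)
Max concurrent = 3


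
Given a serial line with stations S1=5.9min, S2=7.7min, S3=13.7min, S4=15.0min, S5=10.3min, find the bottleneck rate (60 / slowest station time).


Bottleneck = longest station time
Station times: [5.9, 7.7, 13.7, 15.0, 10.3]
Max = 15.0 min
Rate = 60 / 15.0
= 4.00 units/hour (bottleneck: 15.0min)


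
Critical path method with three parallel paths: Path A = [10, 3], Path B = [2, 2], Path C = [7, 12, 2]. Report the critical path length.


Path A: 10 + 3 = 13
Path B: 2 + 2 = 4
Path C: 7 + 12 + 2 = 21
Critical path = longest = max(13, 4, 21)
= 21 (Path C)


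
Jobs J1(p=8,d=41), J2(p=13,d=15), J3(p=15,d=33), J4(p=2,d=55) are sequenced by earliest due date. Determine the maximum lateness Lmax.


EDD order: J2 → J3 → J1 → J4
Completion and lateness:
  J2: C=13, d=15, L=13-15=-2
  J3: C=28, d=33, L=28-33=-5
  J1: C=36, d=41, L=36-41=-5
  J4: C=38, d=55, L=38-55=-17
Lmax = max(-2, -5, -5, -17)
= -2


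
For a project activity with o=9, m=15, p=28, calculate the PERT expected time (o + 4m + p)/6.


te = (o + 4m + p) / 6
= (9 + 4×15 + 28) / 6
= (9 + 60 + 28) / 6
= 97 / 6
= 16.17


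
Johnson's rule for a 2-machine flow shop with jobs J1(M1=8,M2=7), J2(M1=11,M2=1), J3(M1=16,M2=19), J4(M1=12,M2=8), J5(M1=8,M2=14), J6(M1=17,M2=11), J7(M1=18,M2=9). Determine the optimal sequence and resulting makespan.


Johnson's rule:
Group 1 (M1≤M2, sort by M1): ['J5', 'J3']
Group 2 (M1>M2, sort desc M2): ['J6', 'J7', 'J4', 'J1', 'J2']
Sequence: J5 → J3 → J6 → J7 → J4 → J1 → J2
Makespan calculation:
  J5: M1 done=8, M2 done=22
  J3: M1 done=24, M2 done=43
  J6: M1 done=41, M2 done=54
  J7: M1 done=59, M2 done=68
  J4: M1 done=71, M2 done=79
  J1: M1 done=79, M2 done=86
  J2: M1 done=90, M2 done=91
= Sequence: J5 → J3 → J6 → J7 → J4 → J1 → J2, Makespan: 91


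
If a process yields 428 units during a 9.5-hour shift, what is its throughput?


Throughput = units / time
= 428 / 9.5
= 45.1 units/hour


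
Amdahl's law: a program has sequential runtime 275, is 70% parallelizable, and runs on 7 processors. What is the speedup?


Amdahl's law: T_p = T × ((1-p) + p/N)
= 275 × ((1-0.7) + 0.7/7)
= 275 × (0.30 + 0.1000)
= 275 × 0.4000
= 110.00
Speedup = 275/110.00
= 2.50×


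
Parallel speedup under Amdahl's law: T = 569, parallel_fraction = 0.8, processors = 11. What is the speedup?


Amdahl's law: T_p = T × ((1-p) + p/N)
= 569 × ((1-0.8) + 0.8/11)
= 569 × (0.20 + 0.0727)
= 569 × 0.2727
= 155.18
Speedup = 569/155.18
= 3.67×


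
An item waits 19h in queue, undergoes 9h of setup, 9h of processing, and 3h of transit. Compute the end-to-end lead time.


Lead time = queue + setup + processing + transit
= 19 + 9 + 9 + 3
= 40 hours


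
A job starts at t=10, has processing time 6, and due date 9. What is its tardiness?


Completion = start + processing = 10 + 6 = 16
Tardiness = max(0, C - d) = max(0, 16 - 9)
= max(0, 7)
= 7


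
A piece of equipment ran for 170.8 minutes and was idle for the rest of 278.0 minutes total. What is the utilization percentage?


Utilization = busy / total × 100
= 170.8 / 278.0 × 100
= 61.4%


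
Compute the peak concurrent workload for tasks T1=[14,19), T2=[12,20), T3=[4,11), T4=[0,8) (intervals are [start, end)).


Check each time point for overlaps:
  t=4: 2 tasks active (T3, T4)
Max concurrent = 2


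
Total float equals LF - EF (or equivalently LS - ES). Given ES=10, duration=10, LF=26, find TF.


EF = ES + duration = 10 + 10 = 20
LS = LF - duration = 26 - 10 = 16
Total Float = LF - EF = 26 - 20
(or LS - ES = 16 - 10)
= 6
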